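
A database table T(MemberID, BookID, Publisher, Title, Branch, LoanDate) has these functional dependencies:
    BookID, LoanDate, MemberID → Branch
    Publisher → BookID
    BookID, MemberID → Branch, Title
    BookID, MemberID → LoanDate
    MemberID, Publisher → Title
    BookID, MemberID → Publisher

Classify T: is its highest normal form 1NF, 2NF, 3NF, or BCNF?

3NF

Candidate keys: {BookID, MemberID}, {MemberID, Publisher}. Prime attributes: {BookID, MemberID, Publisher}.
For Publisher → BookID we have {Publisher}⁺ = {BookID, Publisher}; {Publisher} is not a superkey, so BCNF fails.
But every attribute on its right side ({BookID}) is prime, and the same holds for every other non-superkey FD, so 3NF still holds.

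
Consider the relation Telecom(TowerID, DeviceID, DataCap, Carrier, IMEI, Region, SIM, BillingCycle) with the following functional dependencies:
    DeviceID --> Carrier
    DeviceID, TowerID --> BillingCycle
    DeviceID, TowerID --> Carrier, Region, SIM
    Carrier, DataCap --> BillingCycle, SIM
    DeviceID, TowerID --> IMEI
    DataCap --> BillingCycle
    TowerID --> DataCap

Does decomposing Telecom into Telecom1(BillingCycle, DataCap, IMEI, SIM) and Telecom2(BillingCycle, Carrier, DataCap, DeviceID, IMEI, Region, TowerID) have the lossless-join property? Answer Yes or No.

Common attributes: {BillingCycle, DataCap, IMEI}; their closure is {BillingCycle, DataCap, IMEI}.
Telecom1 ⊄ {BillingCycle, DataCap, IMEI} and Telecom2 ⊄ {BillingCycle, DataCap, IMEI}, so the split is lossy.

No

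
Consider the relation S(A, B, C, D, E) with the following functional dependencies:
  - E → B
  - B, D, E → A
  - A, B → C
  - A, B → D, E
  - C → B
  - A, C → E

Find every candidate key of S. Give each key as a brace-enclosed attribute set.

{A, B}⁺ = {A, B, C, D, E} — all of the relation — so {A, B} is a candidate key.
{A, C}⁺ = {A, B, C, D, E} — all of the relation — so {A, C} is a candidate key.
{A, E}⁺ = {A, B, C, D, E} — all of the relation — so {A, E} is a candidate key.
{D, E}⁺ = {A, B, C, D, E} — all of the relation — so {D, E} is a candidate key.
No proper subset of any of these is a key, and no other minimal superkey exists.

{A, B}, {A, C}, {A, E}, {D, E}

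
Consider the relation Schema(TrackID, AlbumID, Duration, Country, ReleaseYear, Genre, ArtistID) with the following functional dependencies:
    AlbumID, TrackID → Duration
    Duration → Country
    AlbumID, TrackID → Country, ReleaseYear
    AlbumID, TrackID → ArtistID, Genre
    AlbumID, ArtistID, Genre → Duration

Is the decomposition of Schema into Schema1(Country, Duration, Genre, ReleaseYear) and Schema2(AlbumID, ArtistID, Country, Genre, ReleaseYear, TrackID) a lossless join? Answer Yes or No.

Common attributes: {Country, Genre, ReleaseYear}; their closure is {Country, Genre, ReleaseYear}.
The closure covers neither Schema1 nor Schema2 entirely; the join is not lossless.

No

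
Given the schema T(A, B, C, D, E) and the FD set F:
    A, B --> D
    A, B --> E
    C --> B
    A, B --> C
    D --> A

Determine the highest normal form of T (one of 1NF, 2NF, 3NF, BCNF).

3NF

Candidate keys: {A, B}, {A, C}, {B, D}, {C, D}. Prime attributes: {A, B, C, D}.
C --> B breaks BCNF: {C}⁺ = {B, C}, so {C} is not a superkey.
Its right-hand attributes {B} are all prime, as are those of every other non-superkey FD — the relation is in 3NF.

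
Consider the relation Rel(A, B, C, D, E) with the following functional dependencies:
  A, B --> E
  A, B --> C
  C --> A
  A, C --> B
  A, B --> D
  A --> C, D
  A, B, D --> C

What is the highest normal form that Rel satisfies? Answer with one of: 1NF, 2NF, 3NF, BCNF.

BCNF

Candidate keys: {A}, {C}. Prime attributes: {A, C}.
Every FD has a superkey on the left, so the relation is in BCNF.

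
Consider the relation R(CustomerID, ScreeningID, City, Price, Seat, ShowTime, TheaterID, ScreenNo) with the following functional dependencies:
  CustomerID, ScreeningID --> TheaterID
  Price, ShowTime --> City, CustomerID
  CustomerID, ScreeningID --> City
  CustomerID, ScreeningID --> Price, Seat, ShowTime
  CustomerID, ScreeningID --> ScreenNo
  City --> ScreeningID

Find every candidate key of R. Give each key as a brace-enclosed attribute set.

{City, CustomerID}⁺ = {City, CustomerID, Price, ScreenNo, ScreeningID, Seat, ShowTime, TheaterID}, which is every attribute, so {City, CustomerID} is a candidate key.
{CustomerID, ScreeningID}⁺ = {City, CustomerID, Price, ScreenNo, ScreeningID, Seat, ShowTime, TheaterID}, which is every attribute, so {CustomerID, ScreeningID} is a candidate key.
{Price, ShowTime}⁺ = {City, CustomerID, Price, ScreenNo, ScreeningID, Seat, ShowTime, TheaterID}, which is every attribute, so {Price, ShowTime} is a candidate key.
These are minimal and exhaustive — every other superkey contains one of them.

{City, CustomerID}, {CustomerID, ScreeningID}, {Price, ShowTime}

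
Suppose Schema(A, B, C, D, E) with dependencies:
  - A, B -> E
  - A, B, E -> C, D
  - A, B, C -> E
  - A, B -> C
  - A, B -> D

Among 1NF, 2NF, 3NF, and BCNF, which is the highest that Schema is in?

Candidate key: {A, B}. Prime attributes: {A, B}.
Each dependency's left side is a superkey — BCNF holds.

BCNF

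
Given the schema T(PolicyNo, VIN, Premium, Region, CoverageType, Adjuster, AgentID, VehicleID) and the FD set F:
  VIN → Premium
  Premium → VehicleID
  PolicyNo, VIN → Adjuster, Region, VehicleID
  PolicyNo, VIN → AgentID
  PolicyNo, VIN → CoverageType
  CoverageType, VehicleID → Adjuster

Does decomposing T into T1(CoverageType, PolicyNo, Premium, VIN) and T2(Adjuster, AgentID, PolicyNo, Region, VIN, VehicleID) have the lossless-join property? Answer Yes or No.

Common attributes: {PolicyNo, VIN}; their closure is {Adjuster, AgentID, CoverageType, PolicyNo, Premium, Region, VIN, VehicleID}.
This includes all of T1, so the common attributes are a superkey of T1 — the join is lossless.

Yes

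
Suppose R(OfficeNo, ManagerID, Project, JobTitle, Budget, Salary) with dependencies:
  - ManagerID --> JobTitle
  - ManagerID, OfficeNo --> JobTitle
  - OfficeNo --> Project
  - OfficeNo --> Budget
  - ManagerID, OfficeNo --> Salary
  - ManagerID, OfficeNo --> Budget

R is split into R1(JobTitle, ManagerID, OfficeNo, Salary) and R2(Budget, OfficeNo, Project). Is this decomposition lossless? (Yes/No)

Yes

The shared attributes are {OfficeNo} and {OfficeNo}⁺ = {Budget, OfficeNo, Project}.
This includes all of R2, so the common attributes are a superkey of R2 — the join is lossless.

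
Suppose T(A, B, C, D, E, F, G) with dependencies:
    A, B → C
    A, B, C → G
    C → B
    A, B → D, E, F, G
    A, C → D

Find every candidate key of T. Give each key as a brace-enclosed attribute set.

{A, B}, {A, C}

{A} never appears on the right of any FD, so every key must include it.
Closure of {A, B} is {A, B, C, D, E, F, G}, the whole schema; {A, B} is a candidate key.
Closure of {A, C} is {A, B, C, D, E, F, G}, the whole schema; {A, C} is a candidate key.
Any other superkey properly contains one of these, so there are no further candidate keys.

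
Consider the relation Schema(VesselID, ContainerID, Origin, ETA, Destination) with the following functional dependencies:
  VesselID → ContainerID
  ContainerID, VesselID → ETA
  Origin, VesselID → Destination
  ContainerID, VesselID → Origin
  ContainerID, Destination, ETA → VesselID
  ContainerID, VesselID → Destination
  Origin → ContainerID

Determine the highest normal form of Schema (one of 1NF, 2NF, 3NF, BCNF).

3NF

Candidate keys: {ContainerID, Destination, ETA}, {Destination, ETA, Origin}, {VesselID}. Prime attributes: {ContainerID, Destination, ETA, Origin, VesselID}.
Origin → ContainerID: {Origin}⁺ = {ContainerID, Origin}, which is not all of the attributes, so the left side is not a superkey — BCNF is violated.
Since {ContainerID} ⊆ prime attributes and every other non-superkey FD also has a prime right side, the schema is in 3NF.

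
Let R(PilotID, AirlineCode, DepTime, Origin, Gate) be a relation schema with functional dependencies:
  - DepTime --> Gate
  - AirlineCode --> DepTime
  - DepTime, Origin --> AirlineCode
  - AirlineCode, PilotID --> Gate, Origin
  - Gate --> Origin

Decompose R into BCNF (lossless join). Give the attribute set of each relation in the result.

Candidate keys of the original relation: {AirlineCode, PilotID}, {DepTime, PilotID}.
{AirlineCode, DepTime, Gate, Origin, PilotID}: {DepTime} determines {AirlineCode, DepTime, Gate, Origin} here but is not a superkey — split on DepTime --> AirlineCode, Gate, Origin, giving {AirlineCode, DepTime, Gate, Origin} and {DepTime, PilotID}.
{AirlineCode, DepTime, Gate, Origin}: {Gate} determines {Gate, Origin} here but is not a superkey — split on Gate --> Origin, giving {Gate, Origin} and {AirlineCode, DepTime, Gate}.
{Gate, Origin} has no BCNF violation.
{AirlineCode, DepTime, Gate} has no BCNF violation.
{DepTime, PilotID} has no BCNF violation.

{AirlineCode, DepTime, Gate}; {DepTime, PilotID}; {Gate, Origin}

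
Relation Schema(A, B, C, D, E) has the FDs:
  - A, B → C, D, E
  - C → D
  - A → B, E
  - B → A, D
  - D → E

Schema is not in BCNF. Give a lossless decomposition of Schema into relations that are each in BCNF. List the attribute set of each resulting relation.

Candidate keys of the original relation: {A}, {B}.
Within {A, B, C, D, E}: {C}⁺ ∩ {A, B, C, D, E} = {C, D, E}, not the whole set, so C → D, E violates BCNF; decompose into {C, D, E} and {A, B, C}.
Within {C, D, E}: {D}⁺ ∩ {C, D, E} = {D, E}, not the whole set, so D → E violates BCNF; decompose into {D, E} and {C, D}.
{D, E} is in BCNF.
{C, D} is in BCNF.
{A, B, C} is in BCNF.

{A, B, C}; {C, D}; {D, E}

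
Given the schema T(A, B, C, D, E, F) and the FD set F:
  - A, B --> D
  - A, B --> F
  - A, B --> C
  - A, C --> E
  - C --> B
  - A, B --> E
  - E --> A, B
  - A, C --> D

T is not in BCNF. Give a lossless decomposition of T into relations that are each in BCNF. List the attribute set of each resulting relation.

{A, C, D, E, F}; {B, C}

Candidate keys of the original relation: {A, B}, {A, C}, {E}.
Within {A, B, C, D, E, F}: {C}⁺ ∩ {A, B, C, D, E, F} = {B, C}, not the whole set, so C --> B violates BCNF; decompose into {B, C} and {A, C, D, E, F}.
{B, C} is in BCNF.
{A, C, D, E, F} is in BCNF.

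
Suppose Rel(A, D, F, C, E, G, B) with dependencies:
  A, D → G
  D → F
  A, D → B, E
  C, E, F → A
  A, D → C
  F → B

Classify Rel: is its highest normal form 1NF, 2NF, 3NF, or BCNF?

1NF

Candidate keys: {A, D}, {C, D, E}. Prime attributes: {A, C, D, E}.
D → F breaks BCNF: {D}⁺ = {B, D, F}, so {D} is not a superkey.
Because {F} is non-prime and the left side of D → F is not a superkey, the relation is not in 3NF.
Since {D} ⊂ {A, D} and {D}⁺ ⊇ {B, F} with {B, F} non-prime, there is a partial dependency; 2NF fails.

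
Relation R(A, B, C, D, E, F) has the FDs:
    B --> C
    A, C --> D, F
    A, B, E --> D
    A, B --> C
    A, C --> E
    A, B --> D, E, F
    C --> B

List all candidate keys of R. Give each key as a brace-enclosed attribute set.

No FD produces {A}, so it must be in every candidate key.
{A, B}⁺ = {A, B, C, D, E, F}, which is every attribute, so {A, B} is a candidate key.
{A, C}⁺ = {A, B, C, D, E, F}, which is every attribute, so {A, C} is a candidate key.
No proper subset of any of these is a key, and no other minimal superkey exists.

{A, B}, {A, C}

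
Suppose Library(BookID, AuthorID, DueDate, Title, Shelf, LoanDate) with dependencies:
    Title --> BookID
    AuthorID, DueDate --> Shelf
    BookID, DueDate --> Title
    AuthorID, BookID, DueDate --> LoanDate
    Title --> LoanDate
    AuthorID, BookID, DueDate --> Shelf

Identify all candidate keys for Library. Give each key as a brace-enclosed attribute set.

{AuthorID, BookID, DueDate}, {AuthorID, DueDate, Title}

{AuthorID, DueDate} never appear on the right of any FD, so every key must include all of them.
{AuthorID, BookID, DueDate}⁺ = {AuthorID, BookID, DueDate, LoanDate, Shelf, Title}, which is every attribute, so {AuthorID, BookID, DueDate} is a candidate key.
{AuthorID, DueDate, Title}⁺ = {AuthorID, BookID, DueDate, LoanDate, Shelf, Title}, which is every attribute, so {AuthorID, DueDate, Title} is a candidate key.
Any other superkey properly contains one of these, so there are no further candidate keys.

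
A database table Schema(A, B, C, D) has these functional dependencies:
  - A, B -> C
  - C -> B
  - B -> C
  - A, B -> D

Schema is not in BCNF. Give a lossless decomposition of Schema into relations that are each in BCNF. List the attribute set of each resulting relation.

Candidate keys of the original relation: {A, B}, {A, C}.
In {A, B, C, D}, {C} is not a superkey ({C}⁺ restricted to this set is {B, C}), so split on C -> B into {B, C} and {A, C, D}.
{B, C}: every determinant is a superkey — BCNF.
{A, C, D}: every determinant is a superkey — BCNF.

{A, C, D}; {B, C}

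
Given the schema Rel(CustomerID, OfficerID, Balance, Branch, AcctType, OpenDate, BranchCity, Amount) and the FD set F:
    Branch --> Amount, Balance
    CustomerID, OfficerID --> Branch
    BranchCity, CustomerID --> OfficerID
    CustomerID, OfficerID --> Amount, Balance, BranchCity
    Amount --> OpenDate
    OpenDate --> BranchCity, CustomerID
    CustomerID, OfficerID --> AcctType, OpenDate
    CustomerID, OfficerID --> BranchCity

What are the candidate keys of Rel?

{Amount}, {Branch}, {BranchCity, CustomerID}, {CustomerID, OfficerID}, {OpenDate}

{Amount} is a candidate key since {Amount}⁺ = {AcctType, Amount, Balance, Branch, BranchCity, CustomerID, OfficerID, OpenDate} covers every attribute.
{Branch} is a candidate key since {Branch}⁺ = {AcctType, Amount, Balance, Branch, BranchCity, CustomerID, OfficerID, OpenDate} covers every attribute.
{OpenDate} is a candidate key since {OpenDate}⁺ = {AcctType, Amount, Balance, Branch, BranchCity, CustomerID, OfficerID, OpenDate} covers every attribute.
{BranchCity, CustomerID} is a candidate key since {BranchCity, CustomerID}⁺ = {AcctType, Amount, Balance, Branch, BranchCity, CustomerID, OfficerID, OpenDate} covers every attribute.
{CustomerID, OfficerID} is a candidate key since {CustomerID, OfficerID}⁺ = {AcctType, Amount, Balance, Branch, BranchCity, CustomerID, OfficerID, OpenDate} covers every attribute.
No proper subset of any of these is a key, and no other minimal superkey exists.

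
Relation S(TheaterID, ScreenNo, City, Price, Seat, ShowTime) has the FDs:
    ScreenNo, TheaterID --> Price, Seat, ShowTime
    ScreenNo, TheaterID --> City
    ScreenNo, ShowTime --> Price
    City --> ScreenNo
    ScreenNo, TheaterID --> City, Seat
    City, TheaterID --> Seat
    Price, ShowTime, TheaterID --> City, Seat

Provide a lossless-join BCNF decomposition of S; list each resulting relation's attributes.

Candidate keys of the original relation: {City, TheaterID}, {Price, ShowTime, TheaterID}, {ScreenNo, TheaterID}.
In {City, Price, ScreenNo, Seat, ShowTime, TheaterID}, {ScreenNo, ShowTime} is not a superkey ({ScreenNo, ShowTime}⁺ restricted to this set is {Price, ScreenNo, ShowTime}), so split on ScreenNo, ShowTime --> Price into {Price, ScreenNo, ShowTime} and {City, ScreenNo, Seat, ShowTime, TheaterID}.
{Price, ScreenNo, ShowTime} is in BCNF.
In {City, ScreenNo, Seat, ShowTime, TheaterID}, {City} is not a superkey ({City}⁺ restricted to this set is {City, ScreenNo}), so split on City --> ScreenNo into {City, ScreenNo} and {City, Seat, ShowTime, TheaterID}.
{City, ScreenNo} is in BCNF.
{City, Seat, ShowTime, TheaterID} is in BCNF.

{City, ScreenNo}; {City, Seat, ShowTime, TheaterID}; {Price, ScreenNo, ShowTime}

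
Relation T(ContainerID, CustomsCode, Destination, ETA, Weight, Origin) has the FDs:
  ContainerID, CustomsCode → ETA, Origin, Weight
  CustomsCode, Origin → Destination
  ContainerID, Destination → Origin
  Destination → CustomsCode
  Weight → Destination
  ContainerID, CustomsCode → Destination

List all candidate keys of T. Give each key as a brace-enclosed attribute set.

Attributes never on any right-hand side: {ContainerID} — every candidate key must contain it.
{ContainerID, CustomsCode}⁺ = {ContainerID, CustomsCode, Destination, ETA, Origin, Weight} — all of the relation — so {ContainerID, CustomsCode} is a candidate key.
{ContainerID, Destination}⁺ = {ContainerID, CustomsCode, Destination, ETA, Origin, Weight} — all of the relation — so {ContainerID, Destination} is a candidate key.
{ContainerID, Weight}⁺ = {ContainerID, CustomsCode, Destination, ETA, Origin, Weight} — all of the relation — so {ContainerID, Weight} is a candidate key.
No proper subset of any of these is a key, and no other minimal superkey exists.

{ContainerID, CustomsCode}, {ContainerID, Destination}, {ContainerID, Weight}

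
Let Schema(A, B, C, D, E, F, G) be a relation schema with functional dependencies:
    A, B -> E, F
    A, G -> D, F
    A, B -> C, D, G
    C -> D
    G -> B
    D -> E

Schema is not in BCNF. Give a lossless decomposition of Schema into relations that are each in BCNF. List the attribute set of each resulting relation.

{A, C, F, G}; {B, G}; {C, D}; {D, E}

Candidate keys of the original relation: {A, B}, {A, G}.
In {A, B, C, D, E, F, G}, {C} is not a superkey ({C}⁺ restricted to this set is {C, D, E}), so split on C -> D, E into {C, D, E} and {A, B, C, F, G}.
In {C, D, E}, {D} is not a superkey ({D}⁺ restricted to this set is {D, E}), so split on D -> E into {D, E} and {C, D}.
{D, E}: every determinant is a superkey — BCNF.
{C, D}: every determinant is a superkey — BCNF.
In {A, B, C, F, G}, {G} is not a superkey ({G}⁺ restricted to this set is {B, G}), so split on G -> B into {B, G} and {A, C, F, G}.
{B, G}: every determinant is a superkey — BCNF.
{A, C, F, G}: every determinant is a superkey — BCNF.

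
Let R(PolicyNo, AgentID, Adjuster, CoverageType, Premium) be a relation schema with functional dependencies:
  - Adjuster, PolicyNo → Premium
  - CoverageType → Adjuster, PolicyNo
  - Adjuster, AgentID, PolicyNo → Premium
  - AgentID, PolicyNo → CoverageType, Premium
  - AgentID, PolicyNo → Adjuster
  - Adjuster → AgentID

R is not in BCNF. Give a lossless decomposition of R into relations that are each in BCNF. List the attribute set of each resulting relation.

{Adjuster, AgentID}; {Adjuster, CoverageType, PolicyNo, Premium}

Candidate keys of the original relation: {Adjuster, PolicyNo}, {AgentID, PolicyNo}, {CoverageType}.
Within {Adjuster, AgentID, CoverageType, PolicyNo, Premium}: {Adjuster}⁺ ∩ {Adjuster, AgentID, CoverageType, PolicyNo, Premium} = {Adjuster, AgentID}, not the whole set, so Adjuster → AgentID violates BCNF; decompose into {Adjuster, AgentID} and {Adjuster, CoverageType, PolicyNo, Premium}.
{Adjuster, AgentID} is in BCNF.
{Adjuster, CoverageType, PolicyNo, Premium} is in BCNF.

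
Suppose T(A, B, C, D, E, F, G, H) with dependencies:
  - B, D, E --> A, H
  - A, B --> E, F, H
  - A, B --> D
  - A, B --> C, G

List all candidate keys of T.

Attributes never on any right-hand side: {B} — every candidate key must contain it.
{A, B}⁺ = {A, B, C, D, E, F, G, H}, which is every attribute, so {A, B} is a candidate key.
{B, D, E}⁺ = {A, B, C, D, E, F, G, H}, which is every attribute, so {B, D, E} is a candidate key.
Any other superkey properly contains one of these, so there are no further candidate keys.

{A, B}, {B, D, E}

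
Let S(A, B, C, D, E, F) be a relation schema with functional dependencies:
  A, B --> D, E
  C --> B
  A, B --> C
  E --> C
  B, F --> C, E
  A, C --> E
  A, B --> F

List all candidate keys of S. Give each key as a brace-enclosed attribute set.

Attributes never on any right-hand side: {A} — every candidate key must contain it.
{A, B} is a candidate key since {A, B}⁺ = {A, B, C, D, E, F} covers every attribute.
{A, C} is a candidate key since {A, C}⁺ = {A, B, C, D, E, F} covers every attribute.
{A, E} is a candidate key since {A, E}⁺ = {A, B, C, D, E, F} covers every attribute.
No proper subset of any of these is a key, and no other minimal superkey exists.

{A, B}, {A, C}, {A, E}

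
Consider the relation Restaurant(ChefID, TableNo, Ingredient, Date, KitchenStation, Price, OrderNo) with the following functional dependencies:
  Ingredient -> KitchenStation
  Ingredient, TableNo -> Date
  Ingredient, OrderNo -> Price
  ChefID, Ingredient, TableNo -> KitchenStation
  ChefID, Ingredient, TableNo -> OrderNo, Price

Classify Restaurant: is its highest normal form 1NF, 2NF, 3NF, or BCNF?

Candidate key: {ChefID, Ingredient, TableNo}. Prime attributes: {ChefID, Ingredient, TableNo}.
Ingredient -> KitchenStation breaks BCNF: {Ingredient}⁺ = {Ingredient, KitchenStation}, so {Ingredient} is not a superkey.
Ingredient -> KitchenStation determines the non-prime attribute {KitchenStation} from a non-superkey — 3NF is violated.
Since {Ingredient} ⊂ {ChefID, Ingredient, TableNo} and {Ingredient}⁺ ⊇ {KitchenStation} with {KitchenStation} non-prime, there is a partial dependency; 2NF fails.

1NF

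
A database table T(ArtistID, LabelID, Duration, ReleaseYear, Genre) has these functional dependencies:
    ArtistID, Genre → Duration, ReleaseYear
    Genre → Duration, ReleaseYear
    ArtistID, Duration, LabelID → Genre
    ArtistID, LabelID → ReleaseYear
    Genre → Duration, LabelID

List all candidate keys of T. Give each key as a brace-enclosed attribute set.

{ArtistID, Duration, LabelID}, {ArtistID, Genre}

Attributes never on any right-hand side: {ArtistID} — every candidate key must contain it.
Closure of {ArtistID, Genre} is {ArtistID, Duration, Genre, LabelID, ReleaseYear}, the whole schema; {ArtistID, Genre} is a candidate key.
Closure of {ArtistID, Duration, LabelID} is {ArtistID, Duration, Genre, LabelID, ReleaseYear}, the whole schema; {ArtistID, Duration, LabelID} is a candidate key.
These are minimal and exhaustive — every other superkey contains one of them.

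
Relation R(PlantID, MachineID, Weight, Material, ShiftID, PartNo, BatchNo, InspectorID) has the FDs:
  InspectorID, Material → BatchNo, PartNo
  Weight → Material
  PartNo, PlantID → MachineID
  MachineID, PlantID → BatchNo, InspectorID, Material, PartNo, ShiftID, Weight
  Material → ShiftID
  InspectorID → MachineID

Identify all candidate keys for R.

{PlantID} never appears on the right of any FD, so every key must include it.
{InspectorID, PlantID}⁺ = {BatchNo, InspectorID, MachineID, Material, PartNo, PlantID, ShiftID, Weight} — all of the relation — so {InspectorID, PlantID} is a candidate key.
{MachineID, PlantID}⁺ = {BatchNo, InspectorID, MachineID, Material, PartNo, PlantID, ShiftID, Weight} — all of the relation — so {MachineID, PlantID} is a candidate key.
{PartNo, PlantID}⁺ = {BatchNo, InspectorID, MachineID, Material, PartNo, PlantID, ShiftID, Weight} — all of the relation — so {PartNo, PlantID} is a candidate key.
These are minimal and exhaustive — every other superkey contains one of them.

{InspectorID, PlantID}, {MachineID, PlantID}, {PartNo, PlantID}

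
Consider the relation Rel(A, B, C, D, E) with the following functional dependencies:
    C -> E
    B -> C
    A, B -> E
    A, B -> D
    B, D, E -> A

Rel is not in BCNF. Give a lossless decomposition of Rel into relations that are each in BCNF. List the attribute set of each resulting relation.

{A, B, D}; {B, C}; {C, E}

Candidate keys of the original relation: {A, B}, {B, D}.
In {A, B, C, D, E}, {C} is not a superkey ({C}⁺ restricted to this set is {C, E}), so split on C -> E into {C, E} and {A, B, C, D}.
{C, E}: every determinant is a superkey — BCNF.
In {A, B, C, D}, {B} is not a superkey ({B}⁺ restricted to this set is {B, C}), so split on B -> C into {B, C} and {A, B, D}.
{B, C}: every determinant is a superkey — BCNF.
{A, B, D}: every determinant is a superkey — BCNF.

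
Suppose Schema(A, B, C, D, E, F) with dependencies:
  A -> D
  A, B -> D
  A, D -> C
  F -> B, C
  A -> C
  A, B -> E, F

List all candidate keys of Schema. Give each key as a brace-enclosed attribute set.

{A, B}, {A, F}

{A} never appears on the right of any FD, so every key must include it.
Closure of {A, B} is {A, B, C, D, E, F}, the whole schema; {A, B} is a candidate key.
Closure of {A, F} is {A, B, C, D, E, F}, the whole schema; {A, F} is a candidate key.
No proper subset of any of these is a key, and no other minimal superkey exists.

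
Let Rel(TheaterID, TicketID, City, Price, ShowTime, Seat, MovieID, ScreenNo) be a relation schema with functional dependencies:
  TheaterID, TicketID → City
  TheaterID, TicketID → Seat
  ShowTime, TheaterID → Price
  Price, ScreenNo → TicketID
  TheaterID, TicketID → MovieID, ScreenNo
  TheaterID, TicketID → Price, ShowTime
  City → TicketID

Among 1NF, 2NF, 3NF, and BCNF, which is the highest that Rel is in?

Candidate keys: {City, TheaterID}, {Price, ScreenNo, TheaterID}, {ScreenNo, ShowTime, TheaterID}, {TheaterID, TicketID}. Prime attributes: {City, Price, ScreenNo, ShowTime, TheaterID, TicketID}.
For ShowTime, TheaterID → Price we have {ShowTime, TheaterID}⁺ = {Price, ShowTime, TheaterID}; {ShowTime, TheaterID} is not a superkey, so BCNF fails.
Its right-hand attributes {Price} are all prime, as are those of every other non-superkey FD — the relation is in 3NF.

3NF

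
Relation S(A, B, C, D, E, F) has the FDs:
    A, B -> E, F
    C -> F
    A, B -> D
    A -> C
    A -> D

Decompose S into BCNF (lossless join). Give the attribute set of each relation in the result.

Candidate key of the original relation: {A, B}.
{A, B, C, D, E, F}: {C} determines {C, F} here but is not a superkey — split on C -> F, giving {C, F} and {A, B, C, D, E}.
{C, F} has no BCNF violation.
{A, B, C, D, E}: {A} determines {A, C, D} here but is not a superkey — split on A -> C, D, giving {A, C, D} and {A, B, E}.
{A, C, D} has no BCNF violation.
{A, B, E} has no BCNF violation.

{A, B, E}; {A, C, D}; {C, F}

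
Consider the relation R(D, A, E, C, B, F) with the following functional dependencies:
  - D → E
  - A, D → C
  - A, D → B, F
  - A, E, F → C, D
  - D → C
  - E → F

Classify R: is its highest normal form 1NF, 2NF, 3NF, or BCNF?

1NF

Candidate keys: {A, D}, {A, E}. Prime attributes: {A, D, E}.
For D → E we have {D}⁺ = {C, D, E, F}; {D} is not a superkey, so BCNF fails.
D → C determines the non-prime attribute {C} from a non-superkey — 3NF is violated.
The proper key subset {D} of {A, D} determines non-prime {C, F}, so the relation is not even in 2NF.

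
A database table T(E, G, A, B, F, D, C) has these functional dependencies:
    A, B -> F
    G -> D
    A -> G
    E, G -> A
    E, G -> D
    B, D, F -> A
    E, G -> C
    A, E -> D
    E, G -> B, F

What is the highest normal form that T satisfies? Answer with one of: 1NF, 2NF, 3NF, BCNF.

3NF

Candidate keys: {A, E}, {B, D, E, F}, {E, G}. Prime attributes: {A, B, D, E, F, G}.
A, B -> F breaks BCNF: {A, B}⁺ = {A, B, D, F, G}, so {A, B} is not a superkey.
Since {F} ⊆ prime attributes and every other non-superkey FD also has a prime right side, the schema is in 3NF.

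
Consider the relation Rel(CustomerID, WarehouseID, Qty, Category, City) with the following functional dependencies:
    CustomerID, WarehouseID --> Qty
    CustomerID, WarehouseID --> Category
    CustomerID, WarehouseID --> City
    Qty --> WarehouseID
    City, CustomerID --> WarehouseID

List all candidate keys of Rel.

No FD produces {CustomerID}, so it must be in every candidate key.
{City, CustomerID}⁺ = {Category, City, CustomerID, Qty, WarehouseID}, which is every attribute, so {City, CustomerID} is a candidate key.
{CustomerID, Qty}⁺ = {Category, City, CustomerID, Qty, WarehouseID}, which is every attribute, so {CustomerID, Qty} is a candidate key.
{CustomerID, WarehouseID}⁺ = {Category, City, CustomerID, Qty, WarehouseID}, which is every attribute, so {CustomerID, WarehouseID} is a candidate key.
No proper subset of any of these is a key, and no other minimal superkey exists.

{City, CustomerID}, {CustomerID, Qty}, {CustomerID, WarehouseID}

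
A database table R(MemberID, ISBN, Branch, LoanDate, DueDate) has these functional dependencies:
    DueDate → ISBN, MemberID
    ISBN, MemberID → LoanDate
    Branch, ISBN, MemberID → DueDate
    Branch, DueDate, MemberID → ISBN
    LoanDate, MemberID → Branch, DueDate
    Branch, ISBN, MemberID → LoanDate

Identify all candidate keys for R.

{DueDate} is a candidate key since {DueDate}⁺ = {Branch, DueDate, ISBN, LoanDate, MemberID} covers every attribute.
{ISBN, MemberID} is a candidate key since {ISBN, MemberID}⁺ = {Branch, DueDate, ISBN, LoanDate, MemberID} covers every attribute.
{LoanDate, MemberID} is a candidate key since {LoanDate, MemberID}⁺ = {Branch, DueDate, ISBN, LoanDate, MemberID} covers every attribute.
Any other superkey properly contains one of these, so there are no further candidate keys.

{DueDate}, {ISBN, MemberID}, {LoanDate, MemberID}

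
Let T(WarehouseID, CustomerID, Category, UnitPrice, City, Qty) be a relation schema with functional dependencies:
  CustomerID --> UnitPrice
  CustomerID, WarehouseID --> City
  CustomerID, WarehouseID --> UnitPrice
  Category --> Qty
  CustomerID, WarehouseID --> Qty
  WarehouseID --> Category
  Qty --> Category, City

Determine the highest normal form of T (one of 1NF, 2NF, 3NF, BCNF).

Candidate key: {CustomerID, WarehouseID}. Prime attributes: {CustomerID, WarehouseID}.
CustomerID --> UnitPrice: {CustomerID}⁺ = {CustomerID, UnitPrice}, which is not all of the attributes, so the left side is not a superkey — BCNF is violated.
CustomerID --> UnitPrice has non-prime {UnitPrice} on the right and a non-superkey on the left, so 3NF fails.
Since {CustomerID} ⊂ {CustomerID, WarehouseID} and {CustomerID}⁺ ⊇ {UnitPrice} with {UnitPrice} non-prime, there is a partial dependency; 2NF fails.

1NF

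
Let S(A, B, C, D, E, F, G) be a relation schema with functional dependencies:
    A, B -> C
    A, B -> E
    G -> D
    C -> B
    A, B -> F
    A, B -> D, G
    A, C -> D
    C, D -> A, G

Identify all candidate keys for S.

Closure of {A, B} is {A, B, C, D, E, F, G}, the whole schema; {A, B} is a candidate key.
Closure of {A, C} is {A, B, C, D, E, F, G}, the whole schema; {A, C} is a candidate key.
Closure of {C, D} is {A, B, C, D, E, F, G}, the whole schema; {C, D} is a candidate key.
Closure of {C, G} is {A, B, C, D, E, F, G}, the whole schema; {C, G} is a candidate key.
No proper subset of any of these is a key, and no other minimal superkey exists.

{A, B}, {A, C}, {C, D}, {C, G}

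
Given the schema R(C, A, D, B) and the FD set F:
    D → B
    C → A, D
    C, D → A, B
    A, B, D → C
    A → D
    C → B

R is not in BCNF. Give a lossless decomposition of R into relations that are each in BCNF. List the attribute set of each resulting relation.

Candidate keys of the original relation: {A}, {C}.
Within {A, B, C, D}: {D}⁺ ∩ {A, B, C, D} = {B, D}, not the whole set, so D → B violates BCNF; decompose into {B, D} and {A, C, D}.
{B, D} is in BCNF.
{A, C, D} is in BCNF.

{A, C, D}; {B, D}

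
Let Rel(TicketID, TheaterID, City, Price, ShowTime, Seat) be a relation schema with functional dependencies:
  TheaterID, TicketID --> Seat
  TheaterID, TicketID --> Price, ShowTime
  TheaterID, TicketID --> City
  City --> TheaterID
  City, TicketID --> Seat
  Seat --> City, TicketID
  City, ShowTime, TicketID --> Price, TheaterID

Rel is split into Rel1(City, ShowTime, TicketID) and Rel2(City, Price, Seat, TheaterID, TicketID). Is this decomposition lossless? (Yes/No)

Yes

The shared attributes are {City, TicketID} and {City, TicketID}⁺ = {City, Price, Seat, ShowTime, TheaterID, TicketID}.
This includes all of Rel1, so the common attributes are a superkey of Rel1 — the join is lossless.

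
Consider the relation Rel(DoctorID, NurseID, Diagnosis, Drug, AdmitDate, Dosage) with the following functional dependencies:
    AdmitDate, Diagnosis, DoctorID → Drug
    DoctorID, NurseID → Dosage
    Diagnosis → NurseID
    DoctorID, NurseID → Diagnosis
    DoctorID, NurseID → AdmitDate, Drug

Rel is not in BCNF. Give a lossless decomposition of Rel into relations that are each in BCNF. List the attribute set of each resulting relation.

Candidate keys of the original relation: {Diagnosis, DoctorID}, {DoctorID, NurseID}.
Within {AdmitDate, Diagnosis, DoctorID, Dosage, Drug, NurseID}: {Diagnosis}⁺ ∩ {AdmitDate, Diagnosis, DoctorID, Dosage, Drug, NurseID} = {Diagnosis, NurseID}, not the whole set, so Diagnosis → NurseID violates BCNF; decompose into {Diagnosis, NurseID} and {AdmitDate, Diagnosis, DoctorID, Dosage, Drug}.
{Diagnosis, NurseID} has no BCNF violation.
{AdmitDate, Diagnosis, DoctorID, Dosage, Drug} has no BCNF violation.

{AdmitDate, Diagnosis, DoctorID, Dosage, Drug}; {Diagnosis, NurseID}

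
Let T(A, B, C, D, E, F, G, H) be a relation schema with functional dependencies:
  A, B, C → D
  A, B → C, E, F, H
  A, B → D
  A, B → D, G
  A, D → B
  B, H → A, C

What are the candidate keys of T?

{A, B}, {A, D}, {B, H}

{A, B} is a candidate key since {A, B}⁺ = {A, B, C, D, E, F, G, H} covers every attribute.
{A, D} is a candidate key since {A, D}⁺ = {A, B, C, D, E, F, G, H} covers every attribute.
{B, H} is a candidate key since {B, H}⁺ = {A, B, C, D, E, F, G, H} covers every attribute.
These are minimal and exhaustive — every other superkey contains one of them.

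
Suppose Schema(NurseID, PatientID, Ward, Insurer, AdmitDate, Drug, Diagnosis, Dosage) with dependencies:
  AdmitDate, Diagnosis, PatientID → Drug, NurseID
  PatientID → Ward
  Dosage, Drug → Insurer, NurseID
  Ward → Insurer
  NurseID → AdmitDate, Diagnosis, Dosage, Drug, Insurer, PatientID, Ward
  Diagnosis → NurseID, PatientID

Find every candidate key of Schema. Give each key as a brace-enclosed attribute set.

{Diagnosis}, {Dosage, Drug}, {NurseID}

Closure of {Diagnosis} is {AdmitDate, Diagnosis, Dosage, Drug, Insurer, NurseID, PatientID, Ward}, the whole schema; {Diagnosis} is a candidate key.
Closure of {NurseID} is {AdmitDate, Diagnosis, Dosage, Drug, Insurer, NurseID, PatientID, Ward}, the whole schema; {NurseID} is a candidate key.
Closure of {Dosage, Drug} is {AdmitDate, Diagnosis, Dosage, Drug, Insurer, NurseID, PatientID, Ward}, the whole schema; {Dosage, Drug} is a candidate key.
These are minimal and exhaustive — every other superkey contains one of them.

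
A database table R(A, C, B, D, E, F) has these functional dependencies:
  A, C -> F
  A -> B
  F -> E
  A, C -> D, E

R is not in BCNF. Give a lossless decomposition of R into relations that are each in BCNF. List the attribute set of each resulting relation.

Candidate key of the original relation: {A, C}.
Within {A, B, C, D, E, F}: {A}⁺ ∩ {A, B, C, D, E, F} = {A, B}, not the whole set, so A -> B violates BCNF; decompose into {A, B} and {A, C, D, E, F}.
{A, B} has no BCNF violation.
Within {A, C, D, E, F}: {F}⁺ ∩ {A, C, D, E, F} = {E, F}, not the whole set, so F -> E violates BCNF; decompose into {E, F} and {A, C, D, F}.
{E, F} has no BCNF violation.
{A, C, D, F} has no BCNF violation.

{A, B}; {A, C, D, F}; {E, F}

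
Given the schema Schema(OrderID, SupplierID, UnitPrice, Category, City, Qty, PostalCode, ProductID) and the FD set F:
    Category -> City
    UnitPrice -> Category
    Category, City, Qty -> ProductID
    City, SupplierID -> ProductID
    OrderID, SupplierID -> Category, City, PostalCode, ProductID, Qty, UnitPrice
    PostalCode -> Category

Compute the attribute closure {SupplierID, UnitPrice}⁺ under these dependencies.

Start with {SupplierID, UnitPrice}.
UnitPrice -> Category applies; add {Category} → now {Category, SupplierID, UnitPrice}.
Category -> City applies; add {City} → now {Category, City, SupplierID, UnitPrice}.
City, SupplierID -> ProductID applies; add {ProductID} → now {Category, City, ProductID, SupplierID, UnitPrice}.
No further FD applies.

{Category, City, ProductID, SupplierID, UnitPrice}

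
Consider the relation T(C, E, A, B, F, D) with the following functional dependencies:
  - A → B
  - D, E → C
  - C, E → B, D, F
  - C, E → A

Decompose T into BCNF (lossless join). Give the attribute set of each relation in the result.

{A, B}; {A, C, D, E, F}

Candidate keys of the original relation: {C, E}, {D, E}.
{A, B, C, D, E, F}: {A} determines {A, B} here but is not a superkey — split on A → B, giving {A, B} and {A, C, D, E, F}.
{A, B} is in BCNF.
{A, C, D, E, F} is in BCNF.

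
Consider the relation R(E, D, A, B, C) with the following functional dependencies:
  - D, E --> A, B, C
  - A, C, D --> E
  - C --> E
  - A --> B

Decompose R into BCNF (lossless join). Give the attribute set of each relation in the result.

Candidate keys of the original relation: {C, D}, {D, E}.
Within {A, B, C, D, E}: {C}⁺ ∩ {A, B, C, D, E} = {C, E}, not the whole set, so C --> E violates BCNF; decompose into {C, E} and {A, B, C, D}.
{C, E} has no BCNF violation.
Within {A, B, C, D}: {A}⁺ ∩ {A, B, C, D} = {A, B}, not the whole set, so A --> B violates BCNF; decompose into {A, B} and {A, C, D}.
{A, B} has no BCNF violation.
{A, C, D} has no BCNF violation.

{A, B}; {A, C, D}; {C, E}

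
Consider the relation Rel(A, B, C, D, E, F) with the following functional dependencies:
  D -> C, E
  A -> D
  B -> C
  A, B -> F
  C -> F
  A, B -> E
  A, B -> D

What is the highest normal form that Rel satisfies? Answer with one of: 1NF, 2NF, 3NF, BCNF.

Candidate key: {A, B}. Prime attributes: {A, B}.
D -> C, E breaks BCNF: {D}⁺ = {C, D, E, F}, so {D} is not a superkey.
D -> C, E determines the non-prime attributes {C, E} from a non-superkey — 3NF is violated.
Since {A} ⊂ {A, B} and {A}⁺ ⊇ {C, D, E, F} with {C, D, E, F} non-prime, there is a partial dependency; 2NF fails.

1NF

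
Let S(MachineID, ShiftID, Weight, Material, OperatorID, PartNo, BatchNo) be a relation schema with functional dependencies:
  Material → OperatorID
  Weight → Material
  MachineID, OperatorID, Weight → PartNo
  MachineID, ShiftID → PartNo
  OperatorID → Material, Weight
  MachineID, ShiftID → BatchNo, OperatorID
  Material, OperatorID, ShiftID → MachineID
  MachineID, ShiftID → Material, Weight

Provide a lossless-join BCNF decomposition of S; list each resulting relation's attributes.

Candidate keys of the original relation: {MachineID, ShiftID}, {Material, ShiftID}, {OperatorID, ShiftID}, {ShiftID, Weight}.
In {BatchNo, MachineID, Material, OperatorID, PartNo, ShiftID, Weight}, {Material} is not a superkey ({Material}⁺ restricted to this set is {Material, OperatorID, Weight}), so split on Material → OperatorID, Weight into {Material, OperatorID, Weight} and {BatchNo, MachineID, Material, PartNo, ShiftID}.
{Material, OperatorID, Weight} has no BCNF violation.
In {BatchNo, MachineID, Material, PartNo, ShiftID}, {MachineID, Material} is not a superkey ({MachineID, Material}⁺ restricted to this set is {MachineID, Material, PartNo}), so split on MachineID, Material → PartNo into {MachineID, Material, PartNo} and {BatchNo, MachineID, Material, ShiftID}.
{MachineID, Material, PartNo} has no BCNF violation.
{BatchNo, MachineID, Material, ShiftID} has no BCNF violation.

{BatchNo, MachineID, Material, ShiftID}; {MachineID, Material, PartNo}; {Material, OperatorID, Weight}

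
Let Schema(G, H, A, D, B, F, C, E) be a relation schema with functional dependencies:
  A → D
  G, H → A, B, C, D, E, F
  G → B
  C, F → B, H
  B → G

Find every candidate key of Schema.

{B, H}, {C, F}, {G, H}

{B, H} is a candidate key since {B, H}⁺ = {A, B, C, D, E, F, G, H} covers every attribute.
{C, F} is a candidate key since {C, F}⁺ = {A, B, C, D, E, F, G, H} covers every attribute.
{G, H} is a candidate key since {G, H}⁺ = {A, B, C, D, E, F, G, H} covers every attribute.
Any other superkey properly contains one of these, so there are no further candidate keys.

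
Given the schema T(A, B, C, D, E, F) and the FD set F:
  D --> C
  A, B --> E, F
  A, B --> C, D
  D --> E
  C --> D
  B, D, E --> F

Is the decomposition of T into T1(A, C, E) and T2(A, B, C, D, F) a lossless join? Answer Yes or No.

Yes

The shared attributes are {A, C} and {A, C}⁺ = {A, C, D, E}.
This includes all of T1, so the common attributes are a superkey of T1 — the join is lossless.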